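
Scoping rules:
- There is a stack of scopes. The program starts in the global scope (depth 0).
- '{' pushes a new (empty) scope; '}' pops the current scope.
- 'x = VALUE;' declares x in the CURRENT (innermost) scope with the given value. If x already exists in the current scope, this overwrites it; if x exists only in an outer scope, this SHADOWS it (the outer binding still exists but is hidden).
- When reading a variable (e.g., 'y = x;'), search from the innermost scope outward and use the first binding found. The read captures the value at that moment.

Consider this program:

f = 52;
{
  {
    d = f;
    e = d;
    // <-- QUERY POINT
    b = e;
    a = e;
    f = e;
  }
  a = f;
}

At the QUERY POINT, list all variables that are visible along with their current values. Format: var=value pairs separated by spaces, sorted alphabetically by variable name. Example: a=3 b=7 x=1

Answer: d=52 e=52 f=52

Derivation:
Step 1: declare f=52 at depth 0
Step 2: enter scope (depth=1)
Step 3: enter scope (depth=2)
Step 4: declare d=(read f)=52 at depth 2
Step 5: declare e=(read d)=52 at depth 2
Visible at query point: d=52 e=52 f=52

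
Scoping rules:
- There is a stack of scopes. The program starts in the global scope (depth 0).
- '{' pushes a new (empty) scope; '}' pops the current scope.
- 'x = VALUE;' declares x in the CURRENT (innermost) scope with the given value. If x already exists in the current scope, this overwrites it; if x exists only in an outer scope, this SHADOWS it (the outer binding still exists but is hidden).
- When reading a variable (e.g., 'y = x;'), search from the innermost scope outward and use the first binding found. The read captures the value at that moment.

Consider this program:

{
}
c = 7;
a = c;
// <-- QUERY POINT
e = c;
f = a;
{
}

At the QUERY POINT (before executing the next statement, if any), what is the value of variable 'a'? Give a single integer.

Step 1: enter scope (depth=1)
Step 2: exit scope (depth=0)
Step 3: declare c=7 at depth 0
Step 4: declare a=(read c)=7 at depth 0
Visible at query point: a=7 c=7

Answer: 7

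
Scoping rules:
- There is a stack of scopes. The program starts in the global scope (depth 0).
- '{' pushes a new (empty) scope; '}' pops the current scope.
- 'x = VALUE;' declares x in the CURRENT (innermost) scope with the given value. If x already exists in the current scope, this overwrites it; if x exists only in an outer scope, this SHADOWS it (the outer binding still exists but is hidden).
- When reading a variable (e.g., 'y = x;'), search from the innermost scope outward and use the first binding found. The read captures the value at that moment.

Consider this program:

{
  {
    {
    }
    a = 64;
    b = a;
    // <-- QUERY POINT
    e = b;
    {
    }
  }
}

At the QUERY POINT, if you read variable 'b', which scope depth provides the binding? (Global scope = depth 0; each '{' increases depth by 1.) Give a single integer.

Step 1: enter scope (depth=1)
Step 2: enter scope (depth=2)
Step 3: enter scope (depth=3)
Step 4: exit scope (depth=2)
Step 5: declare a=64 at depth 2
Step 6: declare b=(read a)=64 at depth 2
Visible at query point: a=64 b=64

Answer: 2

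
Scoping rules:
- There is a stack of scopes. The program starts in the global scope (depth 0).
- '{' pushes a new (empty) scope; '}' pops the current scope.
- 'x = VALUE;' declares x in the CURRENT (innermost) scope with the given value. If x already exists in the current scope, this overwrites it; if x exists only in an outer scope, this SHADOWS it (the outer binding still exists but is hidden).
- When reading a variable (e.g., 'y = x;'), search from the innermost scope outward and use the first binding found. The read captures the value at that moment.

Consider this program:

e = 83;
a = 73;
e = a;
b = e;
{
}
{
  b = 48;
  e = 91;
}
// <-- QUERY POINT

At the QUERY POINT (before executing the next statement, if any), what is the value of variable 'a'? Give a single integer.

Step 1: declare e=83 at depth 0
Step 2: declare a=73 at depth 0
Step 3: declare e=(read a)=73 at depth 0
Step 4: declare b=(read e)=73 at depth 0
Step 5: enter scope (depth=1)
Step 6: exit scope (depth=0)
Step 7: enter scope (depth=1)
Step 8: declare b=48 at depth 1
Step 9: declare e=91 at depth 1
Step 10: exit scope (depth=0)
Visible at query point: a=73 b=73 e=73

Answer: 73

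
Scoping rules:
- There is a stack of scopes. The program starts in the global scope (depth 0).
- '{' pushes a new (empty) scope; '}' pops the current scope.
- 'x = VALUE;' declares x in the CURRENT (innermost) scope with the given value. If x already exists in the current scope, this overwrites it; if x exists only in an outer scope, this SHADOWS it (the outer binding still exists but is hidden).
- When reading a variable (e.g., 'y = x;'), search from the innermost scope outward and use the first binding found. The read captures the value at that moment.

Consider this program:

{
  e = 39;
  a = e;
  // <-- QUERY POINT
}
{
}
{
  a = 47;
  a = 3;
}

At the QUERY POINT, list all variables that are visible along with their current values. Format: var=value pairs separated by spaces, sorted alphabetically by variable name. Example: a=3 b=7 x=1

Answer: a=39 e=39

Derivation:
Step 1: enter scope (depth=1)
Step 2: declare e=39 at depth 1
Step 3: declare a=(read e)=39 at depth 1
Visible at query point: a=39 e=39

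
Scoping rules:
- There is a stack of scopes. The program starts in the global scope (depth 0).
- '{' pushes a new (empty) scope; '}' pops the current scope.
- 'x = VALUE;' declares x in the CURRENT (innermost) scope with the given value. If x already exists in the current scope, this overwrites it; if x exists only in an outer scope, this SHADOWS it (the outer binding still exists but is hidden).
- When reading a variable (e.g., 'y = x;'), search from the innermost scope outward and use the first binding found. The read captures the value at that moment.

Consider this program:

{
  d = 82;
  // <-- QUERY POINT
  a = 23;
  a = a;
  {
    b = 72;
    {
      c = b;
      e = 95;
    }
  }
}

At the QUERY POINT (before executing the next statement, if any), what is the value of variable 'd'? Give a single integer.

Answer: 82

Derivation:
Step 1: enter scope (depth=1)
Step 2: declare d=82 at depth 1
Visible at query point: d=82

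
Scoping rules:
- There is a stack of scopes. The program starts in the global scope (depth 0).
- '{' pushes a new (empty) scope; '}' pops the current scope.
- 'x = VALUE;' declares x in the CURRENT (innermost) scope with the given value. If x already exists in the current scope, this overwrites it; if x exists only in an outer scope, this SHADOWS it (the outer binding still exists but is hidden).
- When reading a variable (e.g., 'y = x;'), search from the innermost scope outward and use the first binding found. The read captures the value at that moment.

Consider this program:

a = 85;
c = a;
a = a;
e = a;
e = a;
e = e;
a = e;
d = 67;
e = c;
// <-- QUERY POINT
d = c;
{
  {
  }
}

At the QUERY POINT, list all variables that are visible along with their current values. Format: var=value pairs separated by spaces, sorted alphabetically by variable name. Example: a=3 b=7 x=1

Step 1: declare a=85 at depth 0
Step 2: declare c=(read a)=85 at depth 0
Step 3: declare a=(read a)=85 at depth 0
Step 4: declare e=(read a)=85 at depth 0
Step 5: declare e=(read a)=85 at depth 0
Step 6: declare e=(read e)=85 at depth 0
Step 7: declare a=(read e)=85 at depth 0
Step 8: declare d=67 at depth 0
Step 9: declare e=(read c)=85 at depth 0
Visible at query point: a=85 c=85 d=67 e=85

Answer: a=85 c=85 d=67 e=85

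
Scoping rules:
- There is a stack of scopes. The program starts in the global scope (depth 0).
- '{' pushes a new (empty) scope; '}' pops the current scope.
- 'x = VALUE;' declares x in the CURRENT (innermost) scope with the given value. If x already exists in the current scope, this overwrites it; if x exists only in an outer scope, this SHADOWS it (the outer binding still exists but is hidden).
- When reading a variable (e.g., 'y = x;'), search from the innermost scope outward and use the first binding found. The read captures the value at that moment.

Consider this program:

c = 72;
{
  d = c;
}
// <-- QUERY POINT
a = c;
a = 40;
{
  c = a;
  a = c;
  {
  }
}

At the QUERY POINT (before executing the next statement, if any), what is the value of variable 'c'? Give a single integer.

Step 1: declare c=72 at depth 0
Step 2: enter scope (depth=1)
Step 3: declare d=(read c)=72 at depth 1
Step 4: exit scope (depth=0)
Visible at query point: c=72

Answer: 72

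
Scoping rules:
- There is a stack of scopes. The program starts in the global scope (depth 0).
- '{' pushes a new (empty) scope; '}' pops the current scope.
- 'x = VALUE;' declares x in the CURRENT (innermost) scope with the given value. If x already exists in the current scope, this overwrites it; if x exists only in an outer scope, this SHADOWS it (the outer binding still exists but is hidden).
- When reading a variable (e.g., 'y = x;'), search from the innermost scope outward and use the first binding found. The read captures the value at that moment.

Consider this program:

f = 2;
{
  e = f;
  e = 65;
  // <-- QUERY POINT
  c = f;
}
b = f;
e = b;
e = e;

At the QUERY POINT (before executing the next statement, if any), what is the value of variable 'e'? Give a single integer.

Answer: 65

Derivation:
Step 1: declare f=2 at depth 0
Step 2: enter scope (depth=1)
Step 3: declare e=(read f)=2 at depth 1
Step 4: declare e=65 at depth 1
Visible at query point: e=65 f=2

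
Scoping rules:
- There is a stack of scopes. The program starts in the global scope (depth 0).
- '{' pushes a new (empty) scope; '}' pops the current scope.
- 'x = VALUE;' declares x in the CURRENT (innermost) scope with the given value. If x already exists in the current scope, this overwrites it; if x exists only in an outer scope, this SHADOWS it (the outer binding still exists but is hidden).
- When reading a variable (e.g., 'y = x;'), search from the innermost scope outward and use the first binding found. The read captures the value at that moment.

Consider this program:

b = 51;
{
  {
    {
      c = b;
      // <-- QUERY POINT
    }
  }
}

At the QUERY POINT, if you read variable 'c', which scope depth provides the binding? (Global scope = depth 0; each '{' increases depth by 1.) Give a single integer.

Answer: 3

Derivation:
Step 1: declare b=51 at depth 0
Step 2: enter scope (depth=1)
Step 3: enter scope (depth=2)
Step 4: enter scope (depth=3)
Step 5: declare c=(read b)=51 at depth 3
Visible at query point: b=51 c=51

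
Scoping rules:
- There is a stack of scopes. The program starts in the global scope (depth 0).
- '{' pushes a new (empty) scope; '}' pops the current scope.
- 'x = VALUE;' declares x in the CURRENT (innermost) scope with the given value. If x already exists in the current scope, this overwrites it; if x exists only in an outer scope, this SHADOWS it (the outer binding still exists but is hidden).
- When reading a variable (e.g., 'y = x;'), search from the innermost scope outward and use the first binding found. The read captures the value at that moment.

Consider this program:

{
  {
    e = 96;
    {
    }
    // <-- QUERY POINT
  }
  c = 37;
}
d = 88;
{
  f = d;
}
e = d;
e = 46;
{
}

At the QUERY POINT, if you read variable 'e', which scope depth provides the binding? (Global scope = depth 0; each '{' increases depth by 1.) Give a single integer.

Answer: 2

Derivation:
Step 1: enter scope (depth=1)
Step 2: enter scope (depth=2)
Step 3: declare e=96 at depth 2
Step 4: enter scope (depth=3)
Step 5: exit scope (depth=2)
Visible at query point: e=96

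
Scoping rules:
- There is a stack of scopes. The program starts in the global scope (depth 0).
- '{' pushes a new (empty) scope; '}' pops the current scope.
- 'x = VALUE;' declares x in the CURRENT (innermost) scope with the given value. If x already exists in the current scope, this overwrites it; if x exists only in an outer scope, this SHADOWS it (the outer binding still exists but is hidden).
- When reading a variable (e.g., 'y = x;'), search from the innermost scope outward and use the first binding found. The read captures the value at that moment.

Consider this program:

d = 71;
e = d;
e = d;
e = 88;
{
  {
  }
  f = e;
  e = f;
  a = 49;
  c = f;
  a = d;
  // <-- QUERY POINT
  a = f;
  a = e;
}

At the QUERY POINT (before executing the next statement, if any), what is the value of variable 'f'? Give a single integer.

Step 1: declare d=71 at depth 0
Step 2: declare e=(read d)=71 at depth 0
Step 3: declare e=(read d)=71 at depth 0
Step 4: declare e=88 at depth 0
Step 5: enter scope (depth=1)
Step 6: enter scope (depth=2)
Step 7: exit scope (depth=1)
Step 8: declare f=(read e)=88 at depth 1
Step 9: declare e=(read f)=88 at depth 1
Step 10: declare a=49 at depth 1
Step 11: declare c=(read f)=88 at depth 1
Step 12: declare a=(read d)=71 at depth 1
Visible at query point: a=71 c=88 d=71 e=88 f=88

Answer: 88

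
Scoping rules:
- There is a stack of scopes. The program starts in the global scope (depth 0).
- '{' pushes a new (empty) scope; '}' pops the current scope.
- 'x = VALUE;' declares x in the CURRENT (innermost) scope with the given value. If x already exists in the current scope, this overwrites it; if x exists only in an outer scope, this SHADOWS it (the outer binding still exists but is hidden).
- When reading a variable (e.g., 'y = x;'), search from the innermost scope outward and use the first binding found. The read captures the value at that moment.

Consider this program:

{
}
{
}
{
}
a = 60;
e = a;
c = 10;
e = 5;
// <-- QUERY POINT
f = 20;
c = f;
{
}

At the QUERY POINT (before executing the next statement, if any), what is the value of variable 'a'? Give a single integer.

Step 1: enter scope (depth=1)
Step 2: exit scope (depth=0)
Step 3: enter scope (depth=1)
Step 4: exit scope (depth=0)
Step 5: enter scope (depth=1)
Step 6: exit scope (depth=0)
Step 7: declare a=60 at depth 0
Step 8: declare e=(read a)=60 at depth 0
Step 9: declare c=10 at depth 0
Step 10: declare e=5 at depth 0
Visible at query point: a=60 c=10 e=5

Answer: 60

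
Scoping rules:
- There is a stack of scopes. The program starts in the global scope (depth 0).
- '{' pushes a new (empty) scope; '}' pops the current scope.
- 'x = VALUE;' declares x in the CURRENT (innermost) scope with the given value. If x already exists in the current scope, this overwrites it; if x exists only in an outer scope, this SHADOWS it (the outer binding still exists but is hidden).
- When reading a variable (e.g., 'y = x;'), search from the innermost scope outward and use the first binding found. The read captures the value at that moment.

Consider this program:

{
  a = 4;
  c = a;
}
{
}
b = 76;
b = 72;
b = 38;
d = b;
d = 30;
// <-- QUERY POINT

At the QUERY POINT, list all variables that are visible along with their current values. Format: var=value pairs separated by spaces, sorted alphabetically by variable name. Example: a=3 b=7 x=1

Step 1: enter scope (depth=1)
Step 2: declare a=4 at depth 1
Step 3: declare c=(read a)=4 at depth 1
Step 4: exit scope (depth=0)
Step 5: enter scope (depth=1)
Step 6: exit scope (depth=0)
Step 7: declare b=76 at depth 0
Step 8: declare b=72 at depth 0
Step 9: declare b=38 at depth 0
Step 10: declare d=(read b)=38 at depth 0
Step 11: declare d=30 at depth 0
Visible at query point: b=38 d=30

Answer: b=38 d=30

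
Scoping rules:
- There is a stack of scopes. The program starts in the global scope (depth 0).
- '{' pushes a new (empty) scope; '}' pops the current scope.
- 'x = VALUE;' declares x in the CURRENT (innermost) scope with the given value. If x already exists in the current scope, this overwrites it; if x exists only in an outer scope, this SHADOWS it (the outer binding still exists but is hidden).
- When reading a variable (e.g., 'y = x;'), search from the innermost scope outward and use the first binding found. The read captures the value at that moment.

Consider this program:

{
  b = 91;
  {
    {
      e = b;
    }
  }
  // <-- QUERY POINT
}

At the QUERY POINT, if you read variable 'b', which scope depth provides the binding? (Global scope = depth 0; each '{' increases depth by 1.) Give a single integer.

Answer: 1

Derivation:
Step 1: enter scope (depth=1)
Step 2: declare b=91 at depth 1
Step 3: enter scope (depth=2)
Step 4: enter scope (depth=3)
Step 5: declare e=(read b)=91 at depth 3
Step 6: exit scope (depth=2)
Step 7: exit scope (depth=1)
Visible at query point: b=91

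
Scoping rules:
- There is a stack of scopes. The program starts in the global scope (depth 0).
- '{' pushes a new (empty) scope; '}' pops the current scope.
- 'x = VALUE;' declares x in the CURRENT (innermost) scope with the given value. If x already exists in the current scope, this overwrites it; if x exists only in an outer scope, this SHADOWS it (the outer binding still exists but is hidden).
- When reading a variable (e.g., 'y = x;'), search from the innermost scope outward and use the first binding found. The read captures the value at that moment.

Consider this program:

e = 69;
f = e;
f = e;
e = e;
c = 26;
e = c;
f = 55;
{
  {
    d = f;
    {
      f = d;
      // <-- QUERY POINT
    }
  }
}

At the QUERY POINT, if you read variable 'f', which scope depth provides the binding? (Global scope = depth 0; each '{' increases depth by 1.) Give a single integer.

Answer: 3

Derivation:
Step 1: declare e=69 at depth 0
Step 2: declare f=(read e)=69 at depth 0
Step 3: declare f=(read e)=69 at depth 0
Step 4: declare e=(read e)=69 at depth 0
Step 5: declare c=26 at depth 0
Step 6: declare e=(read c)=26 at depth 0
Step 7: declare f=55 at depth 0
Step 8: enter scope (depth=1)
Step 9: enter scope (depth=2)
Step 10: declare d=(read f)=55 at depth 2
Step 11: enter scope (depth=3)
Step 12: declare f=(read d)=55 at depth 3
Visible at query point: c=26 d=55 e=26 f=55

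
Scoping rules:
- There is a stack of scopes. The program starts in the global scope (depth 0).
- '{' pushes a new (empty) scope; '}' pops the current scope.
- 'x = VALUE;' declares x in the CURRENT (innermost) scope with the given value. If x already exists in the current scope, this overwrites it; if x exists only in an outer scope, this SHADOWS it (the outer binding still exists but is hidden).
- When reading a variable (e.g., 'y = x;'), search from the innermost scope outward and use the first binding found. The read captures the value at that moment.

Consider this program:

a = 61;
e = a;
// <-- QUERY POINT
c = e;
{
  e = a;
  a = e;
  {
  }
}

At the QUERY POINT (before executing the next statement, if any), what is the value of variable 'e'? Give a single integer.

Answer: 61

Derivation:
Step 1: declare a=61 at depth 0
Step 2: declare e=(read a)=61 at depth 0
Visible at query point: a=61 e=61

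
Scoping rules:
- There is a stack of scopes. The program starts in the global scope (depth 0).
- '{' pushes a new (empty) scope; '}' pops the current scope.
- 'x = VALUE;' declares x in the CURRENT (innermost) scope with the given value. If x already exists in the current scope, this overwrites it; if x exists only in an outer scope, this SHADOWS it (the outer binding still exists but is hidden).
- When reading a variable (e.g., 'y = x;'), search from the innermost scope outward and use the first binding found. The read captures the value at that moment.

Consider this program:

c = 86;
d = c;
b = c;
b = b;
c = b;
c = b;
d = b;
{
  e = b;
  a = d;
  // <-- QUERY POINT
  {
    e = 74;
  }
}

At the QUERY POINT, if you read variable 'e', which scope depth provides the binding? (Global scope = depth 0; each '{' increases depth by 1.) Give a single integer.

Step 1: declare c=86 at depth 0
Step 2: declare d=(read c)=86 at depth 0
Step 3: declare b=(read c)=86 at depth 0
Step 4: declare b=(read b)=86 at depth 0
Step 5: declare c=(read b)=86 at depth 0
Step 6: declare c=(read b)=86 at depth 0
Step 7: declare d=(read b)=86 at depth 0
Step 8: enter scope (depth=1)
Step 9: declare e=(read b)=86 at depth 1
Step 10: declare a=(read d)=86 at depth 1
Visible at query point: a=86 b=86 c=86 d=86 e=86

Answer: 1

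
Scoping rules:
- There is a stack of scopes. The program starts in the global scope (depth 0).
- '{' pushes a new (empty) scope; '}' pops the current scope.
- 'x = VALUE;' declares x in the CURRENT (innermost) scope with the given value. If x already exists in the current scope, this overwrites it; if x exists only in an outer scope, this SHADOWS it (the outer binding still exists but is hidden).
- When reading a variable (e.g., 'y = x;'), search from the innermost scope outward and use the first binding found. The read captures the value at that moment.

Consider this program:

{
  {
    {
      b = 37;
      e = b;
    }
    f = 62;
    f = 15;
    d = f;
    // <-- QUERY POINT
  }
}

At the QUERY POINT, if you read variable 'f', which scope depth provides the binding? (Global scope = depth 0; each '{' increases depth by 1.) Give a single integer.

Step 1: enter scope (depth=1)
Step 2: enter scope (depth=2)
Step 3: enter scope (depth=3)
Step 4: declare b=37 at depth 3
Step 5: declare e=(read b)=37 at depth 3
Step 6: exit scope (depth=2)
Step 7: declare f=62 at depth 2
Step 8: declare f=15 at depth 2
Step 9: declare d=(read f)=15 at depth 2
Visible at query point: d=15 f=15

Answer: 2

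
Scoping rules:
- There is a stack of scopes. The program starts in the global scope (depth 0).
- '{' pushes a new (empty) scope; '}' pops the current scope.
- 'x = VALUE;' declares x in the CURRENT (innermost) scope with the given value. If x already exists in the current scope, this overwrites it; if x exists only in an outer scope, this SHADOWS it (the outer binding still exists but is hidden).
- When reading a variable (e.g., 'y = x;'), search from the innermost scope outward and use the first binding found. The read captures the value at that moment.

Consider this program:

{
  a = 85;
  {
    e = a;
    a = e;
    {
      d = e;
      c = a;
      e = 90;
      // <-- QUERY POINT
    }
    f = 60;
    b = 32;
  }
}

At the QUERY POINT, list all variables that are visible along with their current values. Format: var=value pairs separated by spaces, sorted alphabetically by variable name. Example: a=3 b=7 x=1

Answer: a=85 c=85 d=85 e=90

Derivation:
Step 1: enter scope (depth=1)
Step 2: declare a=85 at depth 1
Step 3: enter scope (depth=2)
Step 4: declare e=(read a)=85 at depth 2
Step 5: declare a=(read e)=85 at depth 2
Step 6: enter scope (depth=3)
Step 7: declare d=(read e)=85 at depth 3
Step 8: declare c=(read a)=85 at depth 3
Step 9: declare e=90 at depth 3
Visible at query point: a=85 c=85 d=85 e=90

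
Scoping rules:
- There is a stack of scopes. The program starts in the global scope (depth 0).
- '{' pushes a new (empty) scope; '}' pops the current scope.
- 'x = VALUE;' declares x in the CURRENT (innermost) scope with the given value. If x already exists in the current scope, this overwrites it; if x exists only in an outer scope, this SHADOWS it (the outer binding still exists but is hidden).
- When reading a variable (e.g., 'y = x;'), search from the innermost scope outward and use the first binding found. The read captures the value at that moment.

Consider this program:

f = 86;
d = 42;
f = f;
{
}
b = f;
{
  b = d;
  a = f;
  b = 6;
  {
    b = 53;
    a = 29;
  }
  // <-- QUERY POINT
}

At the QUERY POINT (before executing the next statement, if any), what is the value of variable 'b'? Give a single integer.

Step 1: declare f=86 at depth 0
Step 2: declare d=42 at depth 0
Step 3: declare f=(read f)=86 at depth 0
Step 4: enter scope (depth=1)
Step 5: exit scope (depth=0)
Step 6: declare b=(read f)=86 at depth 0
Step 7: enter scope (depth=1)
Step 8: declare b=(read d)=42 at depth 1
Step 9: declare a=(read f)=86 at depth 1
Step 10: declare b=6 at depth 1
Step 11: enter scope (depth=2)
Step 12: declare b=53 at depth 2
Step 13: declare a=29 at depth 2
Step 14: exit scope (depth=1)
Visible at query point: a=86 b=6 d=42 f=86

Answer: 6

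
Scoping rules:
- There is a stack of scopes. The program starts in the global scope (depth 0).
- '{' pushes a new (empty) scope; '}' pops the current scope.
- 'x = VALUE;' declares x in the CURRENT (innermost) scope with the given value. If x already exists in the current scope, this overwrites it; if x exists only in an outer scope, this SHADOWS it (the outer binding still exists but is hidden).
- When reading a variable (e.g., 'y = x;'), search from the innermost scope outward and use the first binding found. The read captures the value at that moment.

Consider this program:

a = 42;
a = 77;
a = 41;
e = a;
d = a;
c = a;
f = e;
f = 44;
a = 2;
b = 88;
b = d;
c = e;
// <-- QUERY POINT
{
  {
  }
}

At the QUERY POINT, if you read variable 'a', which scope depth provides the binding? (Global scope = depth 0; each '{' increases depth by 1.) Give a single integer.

Answer: 0

Derivation:
Step 1: declare a=42 at depth 0
Step 2: declare a=77 at depth 0
Step 3: declare a=41 at depth 0
Step 4: declare e=(read a)=41 at depth 0
Step 5: declare d=(read a)=41 at depth 0
Step 6: declare c=(read a)=41 at depth 0
Step 7: declare f=(read e)=41 at depth 0
Step 8: declare f=44 at depth 0
Step 9: declare a=2 at depth 0
Step 10: declare b=88 at depth 0
Step 11: declare b=(read d)=41 at depth 0
Step 12: declare c=(read e)=41 at depth 0
Visible at query point: a=2 b=41 c=41 d=41 e=41 f=44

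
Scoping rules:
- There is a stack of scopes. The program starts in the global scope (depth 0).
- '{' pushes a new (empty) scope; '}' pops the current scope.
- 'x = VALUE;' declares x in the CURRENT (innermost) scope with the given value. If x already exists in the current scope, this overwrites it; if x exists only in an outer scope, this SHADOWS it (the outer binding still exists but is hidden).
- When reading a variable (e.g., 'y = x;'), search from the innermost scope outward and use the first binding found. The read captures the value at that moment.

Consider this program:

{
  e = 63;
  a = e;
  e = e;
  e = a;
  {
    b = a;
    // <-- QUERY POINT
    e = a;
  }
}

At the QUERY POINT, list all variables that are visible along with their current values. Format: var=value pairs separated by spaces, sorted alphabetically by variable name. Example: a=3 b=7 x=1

Answer: a=63 b=63 e=63

Derivation:
Step 1: enter scope (depth=1)
Step 2: declare e=63 at depth 1
Step 3: declare a=(read e)=63 at depth 1
Step 4: declare e=(read e)=63 at depth 1
Step 5: declare e=(read a)=63 at depth 1
Step 6: enter scope (depth=2)
Step 7: declare b=(read a)=63 at depth 2
Visible at query point: a=63 b=63 e=63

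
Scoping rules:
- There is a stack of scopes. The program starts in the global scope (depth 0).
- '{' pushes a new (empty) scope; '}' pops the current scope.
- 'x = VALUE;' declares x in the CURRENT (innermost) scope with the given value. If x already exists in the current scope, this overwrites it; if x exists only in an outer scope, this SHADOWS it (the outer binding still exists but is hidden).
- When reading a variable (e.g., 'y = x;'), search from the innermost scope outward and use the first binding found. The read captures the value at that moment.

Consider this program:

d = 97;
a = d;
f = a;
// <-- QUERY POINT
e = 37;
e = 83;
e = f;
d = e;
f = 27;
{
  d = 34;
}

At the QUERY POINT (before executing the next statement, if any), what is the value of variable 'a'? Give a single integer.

Step 1: declare d=97 at depth 0
Step 2: declare a=(read d)=97 at depth 0
Step 3: declare f=(read a)=97 at depth 0
Visible at query point: a=97 d=97 f=97

Answer: 97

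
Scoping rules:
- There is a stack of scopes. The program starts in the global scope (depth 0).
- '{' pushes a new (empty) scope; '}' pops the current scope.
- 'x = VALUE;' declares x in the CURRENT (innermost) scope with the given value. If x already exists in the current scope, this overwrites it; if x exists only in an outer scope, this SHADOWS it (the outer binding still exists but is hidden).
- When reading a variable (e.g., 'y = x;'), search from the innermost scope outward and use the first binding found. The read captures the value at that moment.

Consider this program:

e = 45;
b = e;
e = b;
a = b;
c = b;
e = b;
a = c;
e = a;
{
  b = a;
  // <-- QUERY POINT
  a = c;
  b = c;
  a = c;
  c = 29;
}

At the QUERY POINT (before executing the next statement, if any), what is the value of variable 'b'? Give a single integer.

Answer: 45

Derivation:
Step 1: declare e=45 at depth 0
Step 2: declare b=(read e)=45 at depth 0
Step 3: declare e=(read b)=45 at depth 0
Step 4: declare a=(read b)=45 at depth 0
Step 5: declare c=(read b)=45 at depth 0
Step 6: declare e=(read b)=45 at depth 0
Step 7: declare a=(read c)=45 at depth 0
Step 8: declare e=(read a)=45 at depth 0
Step 9: enter scope (depth=1)
Step 10: declare b=(read a)=45 at depth 1
Visible at query point: a=45 b=45 c=45 e=45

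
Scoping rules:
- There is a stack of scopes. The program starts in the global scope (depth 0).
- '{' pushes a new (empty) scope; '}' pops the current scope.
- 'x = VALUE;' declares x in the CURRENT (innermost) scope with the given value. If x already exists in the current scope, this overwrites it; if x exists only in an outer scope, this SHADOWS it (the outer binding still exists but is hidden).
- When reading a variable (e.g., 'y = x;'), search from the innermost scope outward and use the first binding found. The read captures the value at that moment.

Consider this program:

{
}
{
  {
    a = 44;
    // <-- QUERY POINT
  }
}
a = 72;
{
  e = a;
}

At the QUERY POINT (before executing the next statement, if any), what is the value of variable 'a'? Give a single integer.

Step 1: enter scope (depth=1)
Step 2: exit scope (depth=0)
Step 3: enter scope (depth=1)
Step 4: enter scope (depth=2)
Step 5: declare a=44 at depth 2
Visible at query point: a=44

Answer: 44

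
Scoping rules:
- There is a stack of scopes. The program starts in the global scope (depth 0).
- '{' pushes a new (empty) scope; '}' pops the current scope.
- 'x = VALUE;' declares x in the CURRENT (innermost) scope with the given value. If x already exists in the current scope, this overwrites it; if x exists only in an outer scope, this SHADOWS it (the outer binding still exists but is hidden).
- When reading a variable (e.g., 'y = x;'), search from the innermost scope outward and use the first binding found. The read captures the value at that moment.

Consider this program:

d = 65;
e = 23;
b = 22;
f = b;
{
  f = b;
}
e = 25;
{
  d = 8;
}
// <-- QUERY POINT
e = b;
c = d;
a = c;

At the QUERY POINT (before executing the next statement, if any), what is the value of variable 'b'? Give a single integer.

Step 1: declare d=65 at depth 0
Step 2: declare e=23 at depth 0
Step 3: declare b=22 at depth 0
Step 4: declare f=(read b)=22 at depth 0
Step 5: enter scope (depth=1)
Step 6: declare f=(read b)=22 at depth 1
Step 7: exit scope (depth=0)
Step 8: declare e=25 at depth 0
Step 9: enter scope (depth=1)
Step 10: declare d=8 at depth 1
Step 11: exit scope (depth=0)
Visible at query point: b=22 d=65 e=25 f=22

Answer: 22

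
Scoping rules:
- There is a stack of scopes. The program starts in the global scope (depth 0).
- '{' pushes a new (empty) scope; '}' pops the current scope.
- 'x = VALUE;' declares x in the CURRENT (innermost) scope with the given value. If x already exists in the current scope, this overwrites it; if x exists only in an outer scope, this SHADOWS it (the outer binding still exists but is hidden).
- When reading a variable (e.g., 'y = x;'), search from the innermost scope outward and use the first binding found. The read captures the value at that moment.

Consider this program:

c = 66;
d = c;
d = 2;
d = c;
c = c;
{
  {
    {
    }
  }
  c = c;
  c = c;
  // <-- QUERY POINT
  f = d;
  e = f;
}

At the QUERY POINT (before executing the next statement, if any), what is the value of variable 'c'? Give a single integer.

Answer: 66

Derivation:
Step 1: declare c=66 at depth 0
Step 2: declare d=(read c)=66 at depth 0
Step 3: declare d=2 at depth 0
Step 4: declare d=(read c)=66 at depth 0
Step 5: declare c=(read c)=66 at depth 0
Step 6: enter scope (depth=1)
Step 7: enter scope (depth=2)
Step 8: enter scope (depth=3)
Step 9: exit scope (depth=2)
Step 10: exit scope (depth=1)
Step 11: declare c=(read c)=66 at depth 1
Step 12: declare c=(read c)=66 at depth 1
Visible at query point: c=66 d=66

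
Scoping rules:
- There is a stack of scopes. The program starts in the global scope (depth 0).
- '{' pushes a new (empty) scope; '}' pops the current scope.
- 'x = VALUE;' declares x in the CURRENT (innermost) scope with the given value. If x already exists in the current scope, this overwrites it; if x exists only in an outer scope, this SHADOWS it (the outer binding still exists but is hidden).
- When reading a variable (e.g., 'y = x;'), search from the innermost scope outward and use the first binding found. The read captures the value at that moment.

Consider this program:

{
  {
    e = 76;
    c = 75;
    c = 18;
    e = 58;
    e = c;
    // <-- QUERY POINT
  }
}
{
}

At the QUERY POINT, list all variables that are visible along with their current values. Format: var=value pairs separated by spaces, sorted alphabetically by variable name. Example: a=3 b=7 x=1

Answer: c=18 e=18

Derivation:
Step 1: enter scope (depth=1)
Step 2: enter scope (depth=2)
Step 3: declare e=76 at depth 2
Step 4: declare c=75 at depth 2
Step 5: declare c=18 at depth 2
Step 6: declare e=58 at depth 2
Step 7: declare e=(read c)=18 at depth 2
Visible at query point: c=18 e=18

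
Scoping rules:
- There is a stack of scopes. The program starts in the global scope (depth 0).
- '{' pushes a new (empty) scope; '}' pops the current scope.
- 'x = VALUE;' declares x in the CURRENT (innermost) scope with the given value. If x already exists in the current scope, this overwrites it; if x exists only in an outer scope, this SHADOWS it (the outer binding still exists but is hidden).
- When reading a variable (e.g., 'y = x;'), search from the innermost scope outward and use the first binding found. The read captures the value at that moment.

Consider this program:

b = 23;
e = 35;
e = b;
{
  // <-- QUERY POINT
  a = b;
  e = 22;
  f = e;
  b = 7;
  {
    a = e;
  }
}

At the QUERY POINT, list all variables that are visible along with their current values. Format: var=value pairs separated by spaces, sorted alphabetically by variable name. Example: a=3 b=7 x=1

Step 1: declare b=23 at depth 0
Step 2: declare e=35 at depth 0
Step 3: declare e=(read b)=23 at depth 0
Step 4: enter scope (depth=1)
Visible at query point: b=23 e=23

Answer: b=23 e=23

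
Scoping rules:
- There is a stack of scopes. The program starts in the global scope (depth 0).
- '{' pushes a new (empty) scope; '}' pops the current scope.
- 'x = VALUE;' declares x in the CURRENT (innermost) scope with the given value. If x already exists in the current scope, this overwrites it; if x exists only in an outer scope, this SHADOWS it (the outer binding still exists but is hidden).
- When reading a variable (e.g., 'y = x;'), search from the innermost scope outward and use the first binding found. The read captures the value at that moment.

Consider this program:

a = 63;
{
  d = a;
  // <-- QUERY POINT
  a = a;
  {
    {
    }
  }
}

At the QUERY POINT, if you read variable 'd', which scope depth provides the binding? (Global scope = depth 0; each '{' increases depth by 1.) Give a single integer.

Answer: 1

Derivation:
Step 1: declare a=63 at depth 0
Step 2: enter scope (depth=1)
Step 3: declare d=(read a)=63 at depth 1
Visible at query point: a=63 d=63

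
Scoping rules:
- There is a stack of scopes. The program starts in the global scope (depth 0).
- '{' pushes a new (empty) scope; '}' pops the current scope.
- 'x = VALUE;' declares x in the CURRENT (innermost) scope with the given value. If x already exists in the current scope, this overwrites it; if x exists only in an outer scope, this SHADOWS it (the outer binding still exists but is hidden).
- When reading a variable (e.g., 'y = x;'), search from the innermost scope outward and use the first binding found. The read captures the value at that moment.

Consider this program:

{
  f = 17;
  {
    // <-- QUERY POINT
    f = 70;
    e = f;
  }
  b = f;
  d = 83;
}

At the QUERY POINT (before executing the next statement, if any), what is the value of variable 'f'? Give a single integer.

Answer: 17

Derivation:
Step 1: enter scope (depth=1)
Step 2: declare f=17 at depth 1
Step 3: enter scope (depth=2)
Visible at query point: f=17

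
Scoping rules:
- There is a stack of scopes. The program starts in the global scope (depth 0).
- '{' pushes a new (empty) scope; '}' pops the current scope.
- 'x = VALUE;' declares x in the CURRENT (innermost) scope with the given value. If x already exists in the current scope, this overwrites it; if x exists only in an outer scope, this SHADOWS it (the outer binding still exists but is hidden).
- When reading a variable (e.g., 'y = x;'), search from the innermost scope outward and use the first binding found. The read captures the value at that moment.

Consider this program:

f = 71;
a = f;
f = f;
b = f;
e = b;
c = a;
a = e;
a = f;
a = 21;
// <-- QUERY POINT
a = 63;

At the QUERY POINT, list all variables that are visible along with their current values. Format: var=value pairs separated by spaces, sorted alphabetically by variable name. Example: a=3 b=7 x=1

Step 1: declare f=71 at depth 0
Step 2: declare a=(read f)=71 at depth 0
Step 3: declare f=(read f)=71 at depth 0
Step 4: declare b=(read f)=71 at depth 0
Step 5: declare e=(read b)=71 at depth 0
Step 6: declare c=(read a)=71 at depth 0
Step 7: declare a=(read e)=71 at depth 0
Step 8: declare a=(read f)=71 at depth 0
Step 9: declare a=21 at depth 0
Visible at query point: a=21 b=71 c=71 e=71 f=71

Answer: a=21 b=71 c=71 e=71 f=71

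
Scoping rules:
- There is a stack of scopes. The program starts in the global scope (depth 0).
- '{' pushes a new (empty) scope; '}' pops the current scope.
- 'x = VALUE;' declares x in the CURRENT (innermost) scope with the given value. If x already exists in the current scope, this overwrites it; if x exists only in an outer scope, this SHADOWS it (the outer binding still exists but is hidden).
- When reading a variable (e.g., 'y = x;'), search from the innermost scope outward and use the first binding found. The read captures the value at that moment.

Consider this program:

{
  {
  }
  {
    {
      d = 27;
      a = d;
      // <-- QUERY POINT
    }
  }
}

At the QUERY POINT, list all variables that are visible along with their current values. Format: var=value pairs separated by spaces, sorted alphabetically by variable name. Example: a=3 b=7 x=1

Answer: a=27 d=27

Derivation:
Step 1: enter scope (depth=1)
Step 2: enter scope (depth=2)
Step 3: exit scope (depth=1)
Step 4: enter scope (depth=2)
Step 5: enter scope (depth=3)
Step 6: declare d=27 at depth 3
Step 7: declare a=(read d)=27 at depth 3
Visible at query point: a=27 d=27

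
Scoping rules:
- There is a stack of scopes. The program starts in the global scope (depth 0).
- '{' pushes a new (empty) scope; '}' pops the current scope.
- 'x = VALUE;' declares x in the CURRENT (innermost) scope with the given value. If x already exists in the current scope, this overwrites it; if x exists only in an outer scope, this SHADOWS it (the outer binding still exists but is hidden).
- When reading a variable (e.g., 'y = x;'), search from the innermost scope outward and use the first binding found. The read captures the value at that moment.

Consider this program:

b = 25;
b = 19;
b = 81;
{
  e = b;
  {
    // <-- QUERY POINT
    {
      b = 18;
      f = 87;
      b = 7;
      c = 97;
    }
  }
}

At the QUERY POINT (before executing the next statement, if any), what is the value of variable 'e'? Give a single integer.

Step 1: declare b=25 at depth 0
Step 2: declare b=19 at depth 0
Step 3: declare b=81 at depth 0
Step 4: enter scope (depth=1)
Step 5: declare e=(read b)=81 at depth 1
Step 6: enter scope (depth=2)
Visible at query point: b=81 e=81

Answer: 81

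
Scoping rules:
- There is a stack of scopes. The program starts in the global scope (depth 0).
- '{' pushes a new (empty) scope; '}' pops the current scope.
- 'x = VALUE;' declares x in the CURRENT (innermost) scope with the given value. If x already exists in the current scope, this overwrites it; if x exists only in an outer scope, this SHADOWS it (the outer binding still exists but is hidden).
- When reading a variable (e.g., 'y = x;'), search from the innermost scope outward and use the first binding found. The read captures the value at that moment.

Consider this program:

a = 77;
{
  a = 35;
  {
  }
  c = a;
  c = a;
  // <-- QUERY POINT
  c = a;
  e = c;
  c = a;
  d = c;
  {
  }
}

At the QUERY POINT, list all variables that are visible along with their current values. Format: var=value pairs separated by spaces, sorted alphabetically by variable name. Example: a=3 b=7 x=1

Step 1: declare a=77 at depth 0
Step 2: enter scope (depth=1)
Step 3: declare a=35 at depth 1
Step 4: enter scope (depth=2)
Step 5: exit scope (depth=1)
Step 6: declare c=(read a)=35 at depth 1
Step 7: declare c=(read a)=35 at depth 1
Visible at query point: a=35 c=35

Answer: a=35 c=35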